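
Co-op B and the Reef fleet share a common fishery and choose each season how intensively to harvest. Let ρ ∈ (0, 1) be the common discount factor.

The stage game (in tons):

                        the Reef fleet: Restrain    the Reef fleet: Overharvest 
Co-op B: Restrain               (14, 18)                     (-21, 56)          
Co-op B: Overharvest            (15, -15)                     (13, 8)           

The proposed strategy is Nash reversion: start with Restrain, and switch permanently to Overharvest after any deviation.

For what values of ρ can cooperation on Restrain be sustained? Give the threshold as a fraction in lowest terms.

19/24

Co-op B's threshold: (15−14)/(15−13) = 1/2.
the Reef fleet's threshold: (56−18)/(56−8) = 19/24.
1/2 < 19/24, so the Reef fleet binds and ρ* = 19/24.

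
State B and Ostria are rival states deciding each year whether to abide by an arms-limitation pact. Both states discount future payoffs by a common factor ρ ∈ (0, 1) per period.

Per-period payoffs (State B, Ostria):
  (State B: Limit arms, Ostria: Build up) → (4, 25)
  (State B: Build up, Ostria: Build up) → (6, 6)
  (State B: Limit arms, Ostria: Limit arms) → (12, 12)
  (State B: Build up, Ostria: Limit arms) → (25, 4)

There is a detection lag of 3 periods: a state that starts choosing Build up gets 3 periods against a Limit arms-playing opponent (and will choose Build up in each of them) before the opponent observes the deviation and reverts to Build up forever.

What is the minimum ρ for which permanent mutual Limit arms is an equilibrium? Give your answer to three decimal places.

0.881

A deviator earns 25 for 3 periods, then 6 forever; cooperating earns 12 forever. Multiplying the IC by (1−ρ):
12 ≥ 25(1−ρ^3) + 6ρ^3, so 19·ρ^3 ≥ 13 and ρ^3 ≥ 13/19.
ρ ≥ (13/19)^(1/3) ≈ 0.881.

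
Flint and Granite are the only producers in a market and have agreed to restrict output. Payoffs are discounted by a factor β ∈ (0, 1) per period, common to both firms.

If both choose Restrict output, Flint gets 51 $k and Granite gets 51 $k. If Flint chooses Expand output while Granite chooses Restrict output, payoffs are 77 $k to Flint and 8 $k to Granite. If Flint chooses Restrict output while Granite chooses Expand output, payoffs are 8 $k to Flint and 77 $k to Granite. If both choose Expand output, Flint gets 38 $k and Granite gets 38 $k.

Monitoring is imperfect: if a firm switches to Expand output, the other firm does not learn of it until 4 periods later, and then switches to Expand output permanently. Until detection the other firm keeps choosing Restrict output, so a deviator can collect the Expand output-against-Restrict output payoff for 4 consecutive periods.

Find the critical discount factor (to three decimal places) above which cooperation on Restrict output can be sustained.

The best deviation is to choose Expand output for all 4 undetected periods, earning 77 each, then 38 forever once detected.
Deviation value: 77(1−β^4)/(1−β) + 38β^4/(1−β); cooperation value: 51/(1−β).
IC: 51 ≥ 77(1−β^4) + 38β^4 = 77 − 39β^4.
So β^4 ≥ 26/39 = 2/3, giving β ≥ (2/3)^(1/4) ≈ 0.904.

0.904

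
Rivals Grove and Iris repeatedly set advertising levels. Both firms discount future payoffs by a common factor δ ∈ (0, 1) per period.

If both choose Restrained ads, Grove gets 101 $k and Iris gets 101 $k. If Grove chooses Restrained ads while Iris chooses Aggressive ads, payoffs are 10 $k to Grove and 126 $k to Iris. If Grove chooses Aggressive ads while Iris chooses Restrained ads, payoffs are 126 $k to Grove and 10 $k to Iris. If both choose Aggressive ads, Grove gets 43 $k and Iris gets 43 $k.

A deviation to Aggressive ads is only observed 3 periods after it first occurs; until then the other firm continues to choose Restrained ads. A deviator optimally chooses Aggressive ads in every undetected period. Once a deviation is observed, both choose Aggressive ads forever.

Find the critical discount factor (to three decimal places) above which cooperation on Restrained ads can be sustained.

Deviating for the 3 undetected periods gains 126−101 = 25 per period over cooperation, then loses 101−43 = 58 per period forever once punishment starts.
Gain: 25(1 + δ + … + δ^2); loss: 58·δ^3/(1−δ).
No profitable deviation ⇔ 25(1−δ^3) ≤ 58·δ^3, i.e. δ^3 ≥ 25/(25+58) = 25/83.
Hence δ ≥ (25/83)^(1/3) ≈ 0.670.

0.670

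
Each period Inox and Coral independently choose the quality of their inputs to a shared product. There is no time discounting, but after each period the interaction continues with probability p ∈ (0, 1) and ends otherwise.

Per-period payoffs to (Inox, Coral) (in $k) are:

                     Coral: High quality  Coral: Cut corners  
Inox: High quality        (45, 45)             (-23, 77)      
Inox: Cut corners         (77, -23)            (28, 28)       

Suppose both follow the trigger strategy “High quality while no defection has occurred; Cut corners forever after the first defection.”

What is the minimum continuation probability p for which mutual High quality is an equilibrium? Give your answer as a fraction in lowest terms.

Expected cooperation value is 45 + p·45 + p²·45 + … = 45/(1−p); deviation gives 77 + p·28/(1−p).
45 ≥ 77(1−p) + 28p ⇒ 49p ≥ 32 ⇒ p ≥ 32/49.

32/49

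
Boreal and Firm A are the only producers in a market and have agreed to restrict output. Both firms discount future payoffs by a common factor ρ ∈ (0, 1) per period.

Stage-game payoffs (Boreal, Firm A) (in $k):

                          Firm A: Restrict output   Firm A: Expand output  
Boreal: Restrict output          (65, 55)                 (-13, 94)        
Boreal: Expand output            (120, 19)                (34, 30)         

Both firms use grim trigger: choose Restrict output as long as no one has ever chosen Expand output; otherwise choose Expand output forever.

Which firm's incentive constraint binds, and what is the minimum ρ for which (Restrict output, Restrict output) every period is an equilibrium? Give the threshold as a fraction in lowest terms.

Boreal; ρ ≥ 55/86

Boreal: cooperation gives 65 each period; deviation gives 120 once then 34 forever.
  65/(1−ρ) ≥ 120 + 34ρ/(1−ρ) ⇒ ρ ≥ 55/86.
Firm A: cooperation gives 55 each period; deviation gives 94 once then 30 forever.
  ρ ≥ 39/64.
Both must hold, so the binding constraint is Boreal's: ρ ≥ 55/86.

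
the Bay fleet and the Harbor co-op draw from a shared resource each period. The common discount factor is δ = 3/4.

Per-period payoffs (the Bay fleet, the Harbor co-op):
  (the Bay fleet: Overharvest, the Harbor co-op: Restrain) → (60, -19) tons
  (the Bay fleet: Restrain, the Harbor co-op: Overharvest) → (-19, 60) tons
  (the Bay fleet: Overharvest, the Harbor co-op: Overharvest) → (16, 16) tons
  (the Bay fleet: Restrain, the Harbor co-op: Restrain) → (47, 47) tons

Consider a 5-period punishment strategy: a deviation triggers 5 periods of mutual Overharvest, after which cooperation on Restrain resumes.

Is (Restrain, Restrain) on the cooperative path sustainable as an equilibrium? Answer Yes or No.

Yes

Comparing payoff streams over the 6 periods until play realigns: cooperate → 47(1+δ+…+δ^5); deviate → 60 + 16(δ+…+δ^5).
Cooperation is sustained iff (47−16)(δ+…+δ^5) ≥ 60−47.
δ+…+δ^5 = 3/4·(1−(3/4)^5)/(1−3/4) = 2.2881, and (60−47)/(47−16) = 0.4194.
2.2881 ≥ 0.4194, so cooperation is sustainable.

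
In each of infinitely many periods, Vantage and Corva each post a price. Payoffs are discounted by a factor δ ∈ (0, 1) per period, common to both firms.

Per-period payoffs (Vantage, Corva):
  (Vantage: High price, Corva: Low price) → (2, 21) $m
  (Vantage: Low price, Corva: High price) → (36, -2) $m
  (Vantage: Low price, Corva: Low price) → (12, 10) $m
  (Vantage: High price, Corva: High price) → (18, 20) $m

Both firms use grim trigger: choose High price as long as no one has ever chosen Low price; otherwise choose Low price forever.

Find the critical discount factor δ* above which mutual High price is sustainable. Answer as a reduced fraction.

3/4

Vantage: cooperation gives 18 each period; deviation gives 36 once then 12 forever.
  18/(1−δ) ≥ 36 + 12δ/(1−δ) ⇒ δ ≥ 18/24 = 3/4.
Corva: cooperation gives 20 each period; deviation gives 21 once then 10 forever.
  δ ≥ 1/11.
Both must hold, so the binding constraint is Vantage's: δ ≥ 3/4.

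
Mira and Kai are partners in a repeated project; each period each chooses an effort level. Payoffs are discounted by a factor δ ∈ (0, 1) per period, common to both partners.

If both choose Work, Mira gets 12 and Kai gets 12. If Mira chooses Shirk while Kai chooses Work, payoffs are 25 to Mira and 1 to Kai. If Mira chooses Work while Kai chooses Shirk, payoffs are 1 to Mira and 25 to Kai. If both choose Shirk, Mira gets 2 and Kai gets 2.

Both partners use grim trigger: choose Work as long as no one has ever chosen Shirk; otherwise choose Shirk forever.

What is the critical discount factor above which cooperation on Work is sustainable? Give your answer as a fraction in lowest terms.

One-period gain from deviating is 25 − 12 = 13. The loss is 12 − 2 = 10 in every subsequent period, with present value 10·δ/(1−δ).
Deviation is unprofitable when 10·δ/(1−δ) ≥ 13, i.e. δ/(1−δ) ≥ 13/10.
Equivalently δ ≥ 13/(13+10) = 13/23.

13/23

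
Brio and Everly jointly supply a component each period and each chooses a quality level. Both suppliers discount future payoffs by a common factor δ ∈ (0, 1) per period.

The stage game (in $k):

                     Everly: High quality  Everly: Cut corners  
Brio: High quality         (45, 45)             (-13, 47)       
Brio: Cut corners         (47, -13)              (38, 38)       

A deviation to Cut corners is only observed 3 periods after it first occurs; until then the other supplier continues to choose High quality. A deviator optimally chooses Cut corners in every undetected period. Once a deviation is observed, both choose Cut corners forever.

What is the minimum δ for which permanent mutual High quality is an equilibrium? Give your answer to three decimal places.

The best deviation is to choose Cut corners for all 3 undetected periods, earning 47 each, then 38 forever once detected.
Deviation value: 47(1−δ^3)/(1−δ) + 38δ^3/(1−δ); cooperation value: 45/(1−δ).
IC: 45 ≥ 47(1−δ^3) + 38δ^3 = 47 − 9δ^3.
So δ^3 ≥ 2/9, giving δ ≥ (2/9)^(1/3) ≈ 0.606.

0.606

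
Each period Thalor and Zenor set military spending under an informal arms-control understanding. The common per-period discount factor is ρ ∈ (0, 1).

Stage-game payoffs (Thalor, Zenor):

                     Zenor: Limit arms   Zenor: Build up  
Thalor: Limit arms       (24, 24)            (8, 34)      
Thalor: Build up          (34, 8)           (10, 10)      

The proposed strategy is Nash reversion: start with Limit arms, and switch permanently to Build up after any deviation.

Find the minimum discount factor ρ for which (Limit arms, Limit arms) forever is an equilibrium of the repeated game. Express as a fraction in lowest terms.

Under grim trigger the critical discount factor is (T−C)/(T−P) with T = 34, C = 24, P = 10.
ρ* = (34−24)/(34−10) = 10/24 = 5/12.

5/12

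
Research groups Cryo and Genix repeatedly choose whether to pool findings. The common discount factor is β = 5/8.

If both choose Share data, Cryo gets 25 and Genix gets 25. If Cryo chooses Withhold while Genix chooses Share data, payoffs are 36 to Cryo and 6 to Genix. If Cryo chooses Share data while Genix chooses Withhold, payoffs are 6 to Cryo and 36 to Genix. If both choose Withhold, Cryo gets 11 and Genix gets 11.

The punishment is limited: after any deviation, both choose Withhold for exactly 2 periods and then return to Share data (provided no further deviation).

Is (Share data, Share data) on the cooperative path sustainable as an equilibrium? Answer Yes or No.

Yes

IC: β+…+β^2 ≥ (36−25)/(25−11) = 11/14.
At β = 5/8: partial sum = 1.0156 ≥ 0.7857. Cooperation sustainable.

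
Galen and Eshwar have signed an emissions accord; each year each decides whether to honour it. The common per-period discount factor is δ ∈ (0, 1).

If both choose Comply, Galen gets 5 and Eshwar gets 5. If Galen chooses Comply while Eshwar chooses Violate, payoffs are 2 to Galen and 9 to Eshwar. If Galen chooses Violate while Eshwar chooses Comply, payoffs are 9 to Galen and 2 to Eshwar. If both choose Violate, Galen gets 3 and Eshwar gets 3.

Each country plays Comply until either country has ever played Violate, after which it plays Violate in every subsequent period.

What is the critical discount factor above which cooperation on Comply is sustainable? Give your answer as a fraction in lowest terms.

2/3

One-period gain from deviating is 9 − 5 = 4. The loss is 5 − 3 = 2 in every subsequent period, with present value 2·δ/(1−δ).
Deviation is unprofitable when 2·δ/(1−δ) ≥ 4, i.e. δ/(1−δ) ≥ 2.
Equivalently δ ≥ 4/(4+2) = 2/3.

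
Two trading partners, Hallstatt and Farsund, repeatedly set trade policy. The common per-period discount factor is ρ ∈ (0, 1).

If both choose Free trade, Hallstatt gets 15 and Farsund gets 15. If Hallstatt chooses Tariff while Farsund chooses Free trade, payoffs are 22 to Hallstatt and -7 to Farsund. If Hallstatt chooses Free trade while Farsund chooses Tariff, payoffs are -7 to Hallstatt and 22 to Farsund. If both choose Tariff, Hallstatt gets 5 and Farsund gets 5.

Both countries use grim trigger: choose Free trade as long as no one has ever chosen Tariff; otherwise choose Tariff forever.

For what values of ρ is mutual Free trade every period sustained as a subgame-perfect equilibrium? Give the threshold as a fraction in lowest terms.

Under grim trigger the critical discount factor is (T−C)/(T−P) with T = 22, C = 15, P = 5.
ρ* = (22−15)/(22−5) = 7/17.

7/17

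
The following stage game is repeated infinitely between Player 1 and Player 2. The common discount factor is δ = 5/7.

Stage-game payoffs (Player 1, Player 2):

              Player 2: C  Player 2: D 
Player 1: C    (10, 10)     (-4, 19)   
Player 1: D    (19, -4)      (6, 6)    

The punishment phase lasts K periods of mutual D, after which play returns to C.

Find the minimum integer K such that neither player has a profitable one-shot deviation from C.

7

No profitable deviation requires (10−6)(δ+…+δ^K) ≥ 19−10, i.e. δ+…+δ^K ≥ 9/4 ≈ 2.2500.
With δ = 5/7, the partial sums are K=1: 0.7143, K=2: 1.2245, …, K=5: 2.0352, K=6: 2.1680, K=7: 2.2628.
K = 7 is the first length at which the sum reaches 2.2500.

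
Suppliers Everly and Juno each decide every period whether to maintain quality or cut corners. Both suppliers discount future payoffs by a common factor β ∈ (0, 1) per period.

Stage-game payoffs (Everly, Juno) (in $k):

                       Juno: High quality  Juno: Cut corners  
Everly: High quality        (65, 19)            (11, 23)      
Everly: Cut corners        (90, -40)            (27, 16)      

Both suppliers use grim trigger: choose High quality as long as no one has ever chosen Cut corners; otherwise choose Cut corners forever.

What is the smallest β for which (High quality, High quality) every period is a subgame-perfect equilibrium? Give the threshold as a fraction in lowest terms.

Everly: cooperation gives 65 each period; deviation gives 90 once then 27 forever.
  65/(1−β) ≥ 90 + 27β/(1−β) ⇒ β ≥ 25/63.
Juno: cooperation gives 19 each period; deviation gives 23 once then 16 forever.
  β ≥ 4/7.
Both must hold, so the binding constraint is Juno's: β ≥ 4/7.

4/7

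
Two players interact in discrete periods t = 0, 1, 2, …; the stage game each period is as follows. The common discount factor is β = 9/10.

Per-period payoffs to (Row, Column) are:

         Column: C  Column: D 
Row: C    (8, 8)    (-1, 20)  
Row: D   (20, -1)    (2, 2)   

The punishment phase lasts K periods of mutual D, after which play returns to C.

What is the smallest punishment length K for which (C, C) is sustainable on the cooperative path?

No profitable deviation requires (8−2)(β+…+β^K) ≥ 20−8, i.e. β+…+β^K ≥ 2 ≈ 2.0000.
With β = 9/10, the partial sums are K=1: 0.9000, K=2: 1.7100, K=3: 2.4390.
K = 3 is the first length at which the sum reaches 2.0000.

3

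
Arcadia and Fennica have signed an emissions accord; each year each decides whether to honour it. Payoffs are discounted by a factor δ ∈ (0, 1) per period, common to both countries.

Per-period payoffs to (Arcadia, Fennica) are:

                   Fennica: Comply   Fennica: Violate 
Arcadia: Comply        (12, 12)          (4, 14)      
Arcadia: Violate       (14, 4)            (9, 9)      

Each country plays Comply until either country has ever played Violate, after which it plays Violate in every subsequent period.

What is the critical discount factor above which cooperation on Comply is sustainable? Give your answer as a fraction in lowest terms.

12/(1−δ) ≥ 14 + 9δ/(1−δ)
12 ≥ 14 − 5δ
δ ≥ 2/5.

2/5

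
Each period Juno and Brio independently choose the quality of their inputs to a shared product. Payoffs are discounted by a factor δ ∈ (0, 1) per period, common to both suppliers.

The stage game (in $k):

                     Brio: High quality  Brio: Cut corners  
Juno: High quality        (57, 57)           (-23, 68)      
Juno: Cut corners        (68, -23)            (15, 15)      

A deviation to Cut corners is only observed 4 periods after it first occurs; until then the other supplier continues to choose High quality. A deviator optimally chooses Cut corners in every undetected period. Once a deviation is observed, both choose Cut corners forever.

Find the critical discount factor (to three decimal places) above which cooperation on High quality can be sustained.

Deviating for the 4 undetected periods gains 68−57 = 11 per period over cooperation, then loses 57−15 = 42 per period forever once punishment starts.
Gain: 11(1 + δ + … + δ^3); loss: 42·δ^4/(1−δ).
No profitable deviation ⇔ 11(1−δ^4) ≤ 42·δ^4, i.e. δ^4 ≥ 11/(11+42) = 11/53.
Hence δ ≥ (11/53)^(1/4) ≈ 0.675.

0.675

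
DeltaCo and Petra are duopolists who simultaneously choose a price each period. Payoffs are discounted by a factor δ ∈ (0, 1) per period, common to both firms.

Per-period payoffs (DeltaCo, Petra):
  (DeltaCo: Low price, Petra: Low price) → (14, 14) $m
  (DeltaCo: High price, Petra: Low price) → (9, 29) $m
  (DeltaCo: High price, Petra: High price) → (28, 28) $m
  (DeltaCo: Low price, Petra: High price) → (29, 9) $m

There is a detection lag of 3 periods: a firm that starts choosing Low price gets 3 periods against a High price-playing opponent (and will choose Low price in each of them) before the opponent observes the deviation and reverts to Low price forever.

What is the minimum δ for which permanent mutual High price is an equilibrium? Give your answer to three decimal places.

Deviating for the 3 undetected periods gains 29−28 = 1 per period over cooperation, then loses 28−14 = 14 per period forever once punishment starts.
Gain: 1(1 + δ + … + δ^2); loss: 14·δ^3/(1−δ).
No profitable deviation ⇔ 1(1−δ^3) ≤ 14·δ^3, i.e. δ^3 ≥ 1/(1+14) = 1/15.
Hence δ ≥ (1/15)^(1/3) ≈ 0.405.

0.405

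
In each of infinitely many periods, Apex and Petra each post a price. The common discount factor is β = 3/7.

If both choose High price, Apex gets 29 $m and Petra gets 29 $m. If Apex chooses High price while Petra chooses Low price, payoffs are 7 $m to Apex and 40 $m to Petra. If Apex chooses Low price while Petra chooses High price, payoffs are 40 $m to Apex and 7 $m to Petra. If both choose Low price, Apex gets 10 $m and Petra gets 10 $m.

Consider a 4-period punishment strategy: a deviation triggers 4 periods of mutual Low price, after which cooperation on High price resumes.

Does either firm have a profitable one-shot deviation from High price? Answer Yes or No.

No

Comparing payoff streams over the 5 periods until play realigns: cooperate → 29(1+β+…+β^4); deviate → 40 + 10(β+…+β^4).
Cooperation is sustained iff (29−10)(β+…+β^4) ≥ 40−29.
β+…+β^4 = 3/7·(1−(3/7)^4)/(1−3/7) = 0.7247, and (40−29)/(29−10) = 0.5789.
0.7247 ≥ 0.5789, so cooperation is sustainable.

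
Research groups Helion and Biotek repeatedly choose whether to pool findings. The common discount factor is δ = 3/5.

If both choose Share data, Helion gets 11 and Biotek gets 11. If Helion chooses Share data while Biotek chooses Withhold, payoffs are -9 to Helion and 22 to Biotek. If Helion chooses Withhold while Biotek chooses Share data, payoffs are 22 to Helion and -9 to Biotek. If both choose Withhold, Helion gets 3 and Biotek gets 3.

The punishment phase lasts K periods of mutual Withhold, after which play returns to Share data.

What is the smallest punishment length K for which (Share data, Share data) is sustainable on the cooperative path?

5

No profitable deviation requires (11−3)(δ+…+δ^K) ≥ 22−11, i.e. δ+…+δ^K ≥ 11/8 ≈ 1.3750.
With δ = 3/5, the partial sums are K=1: 0.6000, K=2: 0.9600, K=3: 1.1760, K=4: 1.3056, K=5: 1.3834.
K = 5 is the first length at which the sum reaches 1.3750.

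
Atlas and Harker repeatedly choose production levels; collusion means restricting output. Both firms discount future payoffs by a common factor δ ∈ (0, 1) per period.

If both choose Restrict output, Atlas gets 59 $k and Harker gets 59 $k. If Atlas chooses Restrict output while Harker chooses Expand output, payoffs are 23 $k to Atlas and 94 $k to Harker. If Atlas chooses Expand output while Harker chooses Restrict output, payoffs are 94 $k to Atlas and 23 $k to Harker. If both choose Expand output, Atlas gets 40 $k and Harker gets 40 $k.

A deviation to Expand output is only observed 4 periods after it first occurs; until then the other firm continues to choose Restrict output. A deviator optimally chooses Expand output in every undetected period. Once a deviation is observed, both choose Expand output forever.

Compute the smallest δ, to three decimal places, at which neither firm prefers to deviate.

A deviator earns 94 for 4 periods, then 40 forever; cooperating earns 59 forever. Multiplying the IC by (1−δ):
59 ≥ 94(1−δ^4) + 40δ^4, so 54·δ^4 ≥ 35 and δ^4 ≥ 35/54.
δ ≥ (35/54)^(1/4) ≈ 0.897.

0.897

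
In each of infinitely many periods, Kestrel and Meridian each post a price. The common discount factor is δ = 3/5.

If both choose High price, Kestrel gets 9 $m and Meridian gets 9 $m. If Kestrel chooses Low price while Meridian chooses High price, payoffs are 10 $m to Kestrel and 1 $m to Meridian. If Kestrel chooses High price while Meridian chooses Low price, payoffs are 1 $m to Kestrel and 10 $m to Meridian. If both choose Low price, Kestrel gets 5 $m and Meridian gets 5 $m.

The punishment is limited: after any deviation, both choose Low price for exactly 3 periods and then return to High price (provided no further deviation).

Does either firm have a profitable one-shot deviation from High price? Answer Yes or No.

No

A one-shot deviation gives 10 now, then 5 for 3 periods, then back to 9.
Gain from deviating: (10−9) today; loss: (9−5) in each of the next 3 periods.
No-deviation condition: (9−5)(δ+…+δ^3) ≥ 10−9, i.e. δ+…+δ^3 ≥ 1/4.
At δ = 3/5: δ+…+δ^3 = 1.1760 ≥ 0.2500.
So cooperation is sustainable.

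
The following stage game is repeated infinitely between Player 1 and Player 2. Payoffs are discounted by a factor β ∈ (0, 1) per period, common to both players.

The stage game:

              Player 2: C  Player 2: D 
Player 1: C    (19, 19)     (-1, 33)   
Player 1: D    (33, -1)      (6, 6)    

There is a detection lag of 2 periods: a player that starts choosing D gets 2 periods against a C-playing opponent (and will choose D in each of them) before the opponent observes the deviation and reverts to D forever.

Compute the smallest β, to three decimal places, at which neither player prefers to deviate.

The best deviation is to choose D for all 2 undetected periods, earning 33 each, then 6 forever once detected.
Deviation value: 33(1−β^2)/(1−β) + 6β^2/(1−β); cooperation value: 19/(1−β).
IC: 19 ≥ 33(1−β^2) + 6β^2 = 33 − 27β^2.
So β^2 ≥ 14/27, giving β ≥ (14/27)^(1/2) ≈ 0.720.

0.720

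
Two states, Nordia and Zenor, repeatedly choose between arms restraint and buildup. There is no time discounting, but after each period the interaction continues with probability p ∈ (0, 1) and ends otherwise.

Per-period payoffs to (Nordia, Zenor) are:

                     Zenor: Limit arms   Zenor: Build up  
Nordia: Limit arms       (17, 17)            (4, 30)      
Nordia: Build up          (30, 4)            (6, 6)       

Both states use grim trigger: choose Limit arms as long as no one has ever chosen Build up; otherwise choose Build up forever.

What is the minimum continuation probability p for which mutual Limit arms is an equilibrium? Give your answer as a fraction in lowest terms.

Expected cooperation value is 17 + p·17 + p²·17 + … = 17/(1−p); deviation gives 30 + p·6/(1−p).
17 ≥ 30(1−p) + 6p ⇒ 24p ≥ 13 ⇒ p ≥ 13/24.

13/24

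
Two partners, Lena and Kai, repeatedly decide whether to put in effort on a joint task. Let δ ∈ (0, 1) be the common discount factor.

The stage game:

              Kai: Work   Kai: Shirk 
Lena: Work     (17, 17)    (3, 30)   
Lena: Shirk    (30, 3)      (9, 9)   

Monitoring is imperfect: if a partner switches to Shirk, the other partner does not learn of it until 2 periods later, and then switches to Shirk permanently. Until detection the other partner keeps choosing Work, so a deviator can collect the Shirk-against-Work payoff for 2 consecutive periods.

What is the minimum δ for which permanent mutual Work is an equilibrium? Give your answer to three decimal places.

A deviator earns 30 for 2 periods, then 9 forever; cooperating earns 17 forever. Multiplying the IC by (1−δ):
17 ≥ 30(1−δ^2) + 9δ^2, so 21·δ^2 ≥ 13 and δ^2 ≥ 13/21.
δ ≥ (13/21)^(1/2) ≈ 0.787.

0.787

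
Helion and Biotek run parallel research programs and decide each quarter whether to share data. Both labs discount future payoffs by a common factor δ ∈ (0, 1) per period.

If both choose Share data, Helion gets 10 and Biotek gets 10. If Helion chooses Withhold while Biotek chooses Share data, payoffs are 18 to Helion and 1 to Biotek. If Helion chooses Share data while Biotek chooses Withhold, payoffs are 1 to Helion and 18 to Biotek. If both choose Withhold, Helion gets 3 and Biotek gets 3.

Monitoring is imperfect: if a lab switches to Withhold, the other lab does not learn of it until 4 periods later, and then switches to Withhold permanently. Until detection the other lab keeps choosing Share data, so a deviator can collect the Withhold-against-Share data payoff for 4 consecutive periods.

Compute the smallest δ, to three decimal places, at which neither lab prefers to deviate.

Deviating for the 4 undetected periods gains 18−10 = 8 per period over cooperation, then loses 10−3 = 7 per period forever once punishment starts.
Gain: 8(1 + δ + … + δ^3); loss: 7·δ^4/(1−δ).
No profitable deviation ⇔ 8(1−δ^4) ≤ 7·δ^4, i.e. δ^4 ≥ 8/(8+7) = 8/15.
Hence δ ≥ (8/15)^(1/4) ≈ 0.855.

0.855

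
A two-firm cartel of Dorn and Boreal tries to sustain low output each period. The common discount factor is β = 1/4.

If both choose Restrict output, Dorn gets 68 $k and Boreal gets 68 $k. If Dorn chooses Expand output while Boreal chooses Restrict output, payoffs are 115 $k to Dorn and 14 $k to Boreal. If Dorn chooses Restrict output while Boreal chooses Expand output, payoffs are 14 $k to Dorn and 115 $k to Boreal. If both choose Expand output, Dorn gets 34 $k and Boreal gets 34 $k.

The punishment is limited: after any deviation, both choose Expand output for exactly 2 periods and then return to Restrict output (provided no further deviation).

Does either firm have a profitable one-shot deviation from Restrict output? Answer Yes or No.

Yes

Comparing payoff streams over the 3 periods until play realigns: cooperate → 68(1+β+…+β^2); deviate → 115 + 34(β+…+β^2).
Cooperation is sustained iff (68−34)(β+…+β^2) ≥ 115−68.
β+…+β^2 = 1/4·(1−(1/4)^2)/(1−1/4) = 0.3125, and (115−68)/(68−34) = 1.3824.
0.3125 < 1.3824, so cooperation is not sustainable.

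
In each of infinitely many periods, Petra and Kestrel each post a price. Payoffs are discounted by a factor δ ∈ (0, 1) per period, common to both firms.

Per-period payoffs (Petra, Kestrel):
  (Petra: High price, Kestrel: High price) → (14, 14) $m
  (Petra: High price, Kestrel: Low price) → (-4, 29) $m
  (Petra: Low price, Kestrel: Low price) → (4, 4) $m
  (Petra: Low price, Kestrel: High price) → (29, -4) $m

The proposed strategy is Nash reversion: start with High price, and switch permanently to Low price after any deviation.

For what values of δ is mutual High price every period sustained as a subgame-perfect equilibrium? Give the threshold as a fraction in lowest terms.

14/(1−δ) ≥ 29 + 4δ/(1−δ)
14 ≥ 29 − 25δ
δ ≥ 15/25 = 3/5.

3/5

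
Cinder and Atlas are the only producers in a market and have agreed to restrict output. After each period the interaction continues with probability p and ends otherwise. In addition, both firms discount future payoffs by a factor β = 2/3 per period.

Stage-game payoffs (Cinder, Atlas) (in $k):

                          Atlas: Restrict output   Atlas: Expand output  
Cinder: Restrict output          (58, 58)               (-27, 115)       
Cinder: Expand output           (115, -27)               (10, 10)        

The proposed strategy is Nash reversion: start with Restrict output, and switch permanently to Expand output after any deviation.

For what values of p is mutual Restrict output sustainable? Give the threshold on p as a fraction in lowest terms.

57/70

Expected continuation weight on next period's payoff is β·p = 2/3·p, which plays the role of the discount factor.
Cooperation requires 2/3·p ≥ (115−58)/(115−10) = 19/35, hence p ≥ 57/70.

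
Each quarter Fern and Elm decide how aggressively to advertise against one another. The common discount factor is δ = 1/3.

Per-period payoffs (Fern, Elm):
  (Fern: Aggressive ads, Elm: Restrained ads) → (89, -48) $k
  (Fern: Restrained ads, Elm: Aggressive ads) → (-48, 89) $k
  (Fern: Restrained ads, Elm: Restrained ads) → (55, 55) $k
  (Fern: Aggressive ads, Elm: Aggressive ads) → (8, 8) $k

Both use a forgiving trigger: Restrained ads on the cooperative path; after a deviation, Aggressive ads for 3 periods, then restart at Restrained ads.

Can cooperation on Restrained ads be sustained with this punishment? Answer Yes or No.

No

A one-shot deviation gives 89 now, then 8 for 3 periods, then back to 55.
Gain from deviating: (89−55) today; loss: (55−8) in each of the next 3 periods.
No-deviation condition: (55−8)(δ+…+δ^3) ≥ 89−55, i.e. δ+…+δ^3 ≥ 34/47.
At δ = 1/3: δ+…+δ^3 = 0.4815 < 0.7234.
So cooperation is not sustainable.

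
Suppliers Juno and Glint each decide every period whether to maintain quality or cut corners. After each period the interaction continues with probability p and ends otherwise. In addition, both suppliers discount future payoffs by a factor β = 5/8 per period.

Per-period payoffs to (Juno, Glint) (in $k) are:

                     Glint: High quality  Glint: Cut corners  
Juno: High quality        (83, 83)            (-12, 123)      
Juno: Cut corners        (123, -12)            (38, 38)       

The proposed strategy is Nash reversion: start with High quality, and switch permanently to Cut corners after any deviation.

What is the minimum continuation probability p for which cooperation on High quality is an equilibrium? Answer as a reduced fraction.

Expected continuation weight on next period's payoff is β·p = 5/8·p, which plays the role of the discount factor.
Cooperation requires 5/8·p ≥ (123−83)/(123−38) = 8/17, hence p ≥ 64/85.

64/85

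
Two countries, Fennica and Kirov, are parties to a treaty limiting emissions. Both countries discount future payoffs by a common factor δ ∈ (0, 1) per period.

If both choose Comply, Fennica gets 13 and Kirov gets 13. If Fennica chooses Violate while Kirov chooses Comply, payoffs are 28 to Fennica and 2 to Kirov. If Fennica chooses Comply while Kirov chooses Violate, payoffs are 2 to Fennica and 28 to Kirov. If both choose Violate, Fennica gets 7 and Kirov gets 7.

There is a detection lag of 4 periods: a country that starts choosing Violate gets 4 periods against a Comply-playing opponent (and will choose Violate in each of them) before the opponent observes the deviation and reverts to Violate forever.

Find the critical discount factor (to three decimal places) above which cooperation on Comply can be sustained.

0.919

A deviator earns 28 for 4 periods, then 7 forever; cooperating earns 13 forever. Multiplying the IC by (1−δ):
13 ≥ 28(1−δ^4) + 7δ^4, so 21·δ^4 ≥ 15 and δ^4 ≥ 5/7.
δ ≥ (5/7)^(1/4) ≈ 0.919.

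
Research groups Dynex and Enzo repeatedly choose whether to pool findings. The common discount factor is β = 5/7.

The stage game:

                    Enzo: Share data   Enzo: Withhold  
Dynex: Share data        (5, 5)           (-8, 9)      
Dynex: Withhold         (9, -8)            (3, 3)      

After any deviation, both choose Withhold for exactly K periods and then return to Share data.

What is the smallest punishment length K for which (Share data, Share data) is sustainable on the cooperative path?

Need Σ_{k=1}^{K} β^k ≥ (9−5)/(5−3) = 2.0000 at β = 5/7.
At K = 4 the sum is 1.8492 < 2.0000; at K = 5 it is 2.0352 ≥ 2.0000.
So the minimum punishment length is K = 5.

5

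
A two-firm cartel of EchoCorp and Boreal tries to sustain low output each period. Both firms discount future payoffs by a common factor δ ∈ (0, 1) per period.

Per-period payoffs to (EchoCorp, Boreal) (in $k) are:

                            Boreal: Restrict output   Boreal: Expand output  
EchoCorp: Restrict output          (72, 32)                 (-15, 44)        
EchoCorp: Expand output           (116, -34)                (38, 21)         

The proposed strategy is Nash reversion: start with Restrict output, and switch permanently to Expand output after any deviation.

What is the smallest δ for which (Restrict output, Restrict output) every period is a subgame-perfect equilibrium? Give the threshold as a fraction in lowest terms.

22/39

For EchoCorp: deviation gain 116−72 = 44, per-period punishment loss 72−38 = 34. IC gives δ ≥ 44/78 = 22/39.
For Boreal: gain 12, loss 11 per period, so δ ≥ 12/23.
The tighter constraint is EchoCorp's, so cooperation needs δ ≥ 22/39.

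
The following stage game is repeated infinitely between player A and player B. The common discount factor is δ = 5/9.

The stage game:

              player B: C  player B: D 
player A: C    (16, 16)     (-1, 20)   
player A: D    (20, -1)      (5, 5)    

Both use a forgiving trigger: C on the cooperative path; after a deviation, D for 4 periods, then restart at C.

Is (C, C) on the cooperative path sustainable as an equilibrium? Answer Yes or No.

Comparing payoff streams over the 5 periods until play realigns: cooperate → 16(1+δ+…+δ^4); deviate → 20 + 5(δ+…+δ^4).
Cooperation is sustained iff (16−5)(δ+…+δ^4) ≥ 20−16.
δ+…+δ^4 = 5/9·(1−(5/9)^4)/(1−5/9) = 1.1309, and (20−16)/(16−5) = 0.3636.
1.1309 ≥ 0.3636, so cooperation is sustainable.

Yes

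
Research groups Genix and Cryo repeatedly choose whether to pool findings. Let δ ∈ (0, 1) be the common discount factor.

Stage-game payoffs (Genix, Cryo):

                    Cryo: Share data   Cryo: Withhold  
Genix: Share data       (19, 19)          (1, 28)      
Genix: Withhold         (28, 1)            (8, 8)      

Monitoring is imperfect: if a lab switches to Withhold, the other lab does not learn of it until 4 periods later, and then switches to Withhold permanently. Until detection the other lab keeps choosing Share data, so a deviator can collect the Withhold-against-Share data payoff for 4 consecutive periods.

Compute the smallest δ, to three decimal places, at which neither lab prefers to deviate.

The best deviation is to choose Withhold for all 4 undetected periods, earning 28 each, then 8 forever once detected.
Deviation value: 28(1−δ^4)/(1−δ) + 8δ^4/(1−δ); cooperation value: 19/(1−δ).
IC: 19 ≥ 28(1−δ^4) + 8δ^4 = 28 − 20δ^4.
So δ^4 ≥ 9/20, giving δ ≥ (9/20)^(1/4) ≈ 0.819.

0.819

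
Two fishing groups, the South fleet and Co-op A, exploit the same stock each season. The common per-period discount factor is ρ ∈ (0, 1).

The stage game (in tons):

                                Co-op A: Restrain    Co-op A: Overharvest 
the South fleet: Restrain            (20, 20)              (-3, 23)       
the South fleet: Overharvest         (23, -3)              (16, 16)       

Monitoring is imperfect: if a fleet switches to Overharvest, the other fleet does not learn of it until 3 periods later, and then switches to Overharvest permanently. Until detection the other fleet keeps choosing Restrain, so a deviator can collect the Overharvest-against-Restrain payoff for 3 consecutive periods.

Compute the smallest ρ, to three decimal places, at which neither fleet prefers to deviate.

Deviating for the 3 undetected periods gains 23−20 = 3 per period over cooperation, then loses 20−16 = 4 per period forever once punishment starts.
Gain: 3(1 + ρ + … + ρ^2); loss: 4·ρ^3/(1−ρ).
No profitable deviation ⇔ 3(1−ρ^3) ≤ 4·ρ^3, i.e. ρ^3 ≥ 3/(3+4) = 3/7.
Hence ρ ≥ (3/7)^(1/3) ≈ 0.754.

0.754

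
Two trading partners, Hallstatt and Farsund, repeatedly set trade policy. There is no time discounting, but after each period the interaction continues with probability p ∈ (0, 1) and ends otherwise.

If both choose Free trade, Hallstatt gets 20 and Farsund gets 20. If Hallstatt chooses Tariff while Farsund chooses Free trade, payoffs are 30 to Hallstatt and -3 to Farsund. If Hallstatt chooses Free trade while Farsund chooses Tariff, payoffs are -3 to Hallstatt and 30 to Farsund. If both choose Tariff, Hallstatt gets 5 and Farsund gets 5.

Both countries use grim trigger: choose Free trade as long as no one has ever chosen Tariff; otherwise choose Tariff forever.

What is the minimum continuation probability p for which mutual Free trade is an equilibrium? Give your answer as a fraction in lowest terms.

2/5

With no time discounting, the continuation probability p plays the role of the discount factor.
Grim-trigger IC: 20/(1−p) ≥ 30 + 5p/(1−p) ⇒ p ≥ (30−20)/(30−5) = 2/5.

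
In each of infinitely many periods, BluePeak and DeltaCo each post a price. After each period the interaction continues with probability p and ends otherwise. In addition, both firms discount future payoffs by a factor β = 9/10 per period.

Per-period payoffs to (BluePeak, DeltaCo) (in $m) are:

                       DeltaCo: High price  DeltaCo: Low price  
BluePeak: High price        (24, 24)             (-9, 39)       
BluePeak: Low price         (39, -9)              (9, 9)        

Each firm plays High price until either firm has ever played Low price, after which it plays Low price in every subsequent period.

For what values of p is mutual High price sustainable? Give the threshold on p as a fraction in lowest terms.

With continuation probability p and discount β, the effective per-period discount factor is βp.
Grim-trigger IC: βp ≥ (39−24)/(39−9) = 1/2.
So p ≥ (1/2)/(9/10) = 5/9.

5/9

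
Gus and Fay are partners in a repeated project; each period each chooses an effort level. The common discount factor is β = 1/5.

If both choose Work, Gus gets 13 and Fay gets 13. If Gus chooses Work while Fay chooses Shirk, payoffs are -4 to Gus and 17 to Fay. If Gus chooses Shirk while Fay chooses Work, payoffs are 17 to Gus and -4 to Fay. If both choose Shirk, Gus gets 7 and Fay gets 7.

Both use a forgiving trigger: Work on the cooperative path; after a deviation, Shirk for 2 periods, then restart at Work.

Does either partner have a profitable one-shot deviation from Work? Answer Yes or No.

Yes

IC: β+…+β^2 ≥ (17−13)/(13−7) = 2/3.
At β = 1/5: partial sum = 0.2400 < 0.6667. Cooperation not sustainable.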